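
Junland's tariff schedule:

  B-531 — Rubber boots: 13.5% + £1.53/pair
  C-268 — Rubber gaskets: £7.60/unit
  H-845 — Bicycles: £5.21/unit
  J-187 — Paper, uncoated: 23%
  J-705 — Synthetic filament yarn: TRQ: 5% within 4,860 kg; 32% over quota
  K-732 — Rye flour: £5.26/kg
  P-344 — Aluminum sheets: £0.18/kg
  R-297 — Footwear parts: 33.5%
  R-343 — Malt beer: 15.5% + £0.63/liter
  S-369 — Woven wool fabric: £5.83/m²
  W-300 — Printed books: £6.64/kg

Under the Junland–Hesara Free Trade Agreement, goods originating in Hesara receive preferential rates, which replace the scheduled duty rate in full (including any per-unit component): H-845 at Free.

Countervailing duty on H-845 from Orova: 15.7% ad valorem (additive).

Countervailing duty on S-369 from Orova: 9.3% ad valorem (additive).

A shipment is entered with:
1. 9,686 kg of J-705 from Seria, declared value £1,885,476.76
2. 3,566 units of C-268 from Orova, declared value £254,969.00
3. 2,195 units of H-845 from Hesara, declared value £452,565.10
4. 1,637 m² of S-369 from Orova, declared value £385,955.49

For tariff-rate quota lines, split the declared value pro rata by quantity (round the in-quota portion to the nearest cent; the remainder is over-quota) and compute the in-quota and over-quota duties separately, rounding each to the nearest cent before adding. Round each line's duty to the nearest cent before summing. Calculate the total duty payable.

£420,458.88

Line 1 (J-705, Seria, 9,686 kg, £1,885,476.76):
Code J-705 is under a tariff-rate quota (threshold 4,860 kg). In-quota: 4,860 kg at 5%; over-quota: 4,826 kg at 32%.
Pro-rata value split: in-quota = £1,885,476.76 × 4,860/9,686 = £946,047.60; over-quota = £1,885,476.76 − £946,047.60 = £939,429.16.
In-quota duty = £946,047.60 × 5% = £47,302.38. Over-quota duty = £939,429.16 × 32% = £300,617.33.
Line duty = £47,302.38 + £300,617.33 = £347,919.71.
Line 2 (C-268, Orova, 3,566 units, £254,969.00):
Base rate for C-268 is £7.60/unit.
Duty = 3,566 × £7.60 = £27,101.60.
Line 3 (H-845, Hesara, 2,195 units, £452,565.10):
Base rate for H-845 is £5.21/unit.
Origin Hesara qualifies under the Junland–Hesara agreement and H-845 is covered: preferential rate Free applies instead.
The additional-duty order on H-845 targets Orova, not Hesara; it does not apply.
Duty = £452,565.10 × 0% = £0.00.
Line 4 (S-369, Orova, 1,637 m², £385,955.49):
Base rate for S-369 is £5.83/m².
Additional duty on S-369 from Orova: +9.3% ad valorem. Applied ad valorem rate = 9.3%.
Duty = £385,955.49 × 9.3% + 1,637 × £5.83 = £45,437.57.
Total = £347,919.71 + £27,101.60 + £0.00 + £45,437.57 = £420,458.88.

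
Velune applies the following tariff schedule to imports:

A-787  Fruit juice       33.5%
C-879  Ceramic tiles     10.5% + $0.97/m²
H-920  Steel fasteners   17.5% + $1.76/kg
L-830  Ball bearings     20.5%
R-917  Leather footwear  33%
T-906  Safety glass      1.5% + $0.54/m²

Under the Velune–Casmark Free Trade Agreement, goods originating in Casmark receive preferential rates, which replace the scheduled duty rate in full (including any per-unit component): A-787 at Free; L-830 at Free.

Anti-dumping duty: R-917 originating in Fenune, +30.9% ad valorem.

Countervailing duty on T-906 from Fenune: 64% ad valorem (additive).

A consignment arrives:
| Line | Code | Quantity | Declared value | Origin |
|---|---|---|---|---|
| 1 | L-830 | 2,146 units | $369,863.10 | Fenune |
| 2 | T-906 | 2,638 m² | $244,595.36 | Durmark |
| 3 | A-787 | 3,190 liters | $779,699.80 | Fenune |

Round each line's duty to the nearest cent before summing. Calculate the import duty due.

Line 1 (L-830, Fenune, 2,146 units, $369,863.10):
Base rate for L-830 is 20.5%.
L-830 has an FTA preferential rate, but origin Fenune is not Casmark; base rate stands.
Duty = $369,863.10 × 20.5% = $75,821.94.
Line 2 (T-906, Durmark, 2,638 m², $244,595.36):
Base rate for T-906 is 1.5% + $0.54/m².
The additional-duty order on T-906 targets Fenune, not Durmark; it does not apply.
Duty = $244,595.36 × 1.5% + 2,638 × $0.54 = $5,093.45.
Line 3 (A-787, Fenune, 3,190 liters, $779,699.80):
Base rate for A-787 is 33.5%.
A-787 has an FTA preferential rate, but origin Fenune is not Casmark; base rate stands.
Duty = $779,699.80 × 33.5% = $261,199.43.
Total = $75,821.94 + $5,093.45 + $261,199.43 = $342,114.82.

$342,114.82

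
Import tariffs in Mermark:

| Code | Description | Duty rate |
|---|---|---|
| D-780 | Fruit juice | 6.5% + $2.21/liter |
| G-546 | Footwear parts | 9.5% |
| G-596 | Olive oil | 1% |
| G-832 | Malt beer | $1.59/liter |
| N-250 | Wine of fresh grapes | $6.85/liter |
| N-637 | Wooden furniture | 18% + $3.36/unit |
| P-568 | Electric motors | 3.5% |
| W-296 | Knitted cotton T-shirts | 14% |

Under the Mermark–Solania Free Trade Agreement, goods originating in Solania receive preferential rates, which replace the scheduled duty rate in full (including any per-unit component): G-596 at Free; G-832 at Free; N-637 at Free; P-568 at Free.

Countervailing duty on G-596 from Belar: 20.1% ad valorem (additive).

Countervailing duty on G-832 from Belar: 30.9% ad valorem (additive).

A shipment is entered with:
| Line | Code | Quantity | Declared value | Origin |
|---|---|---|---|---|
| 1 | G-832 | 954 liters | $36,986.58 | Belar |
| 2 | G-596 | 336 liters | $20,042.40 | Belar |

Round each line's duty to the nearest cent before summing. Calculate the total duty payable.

Line 1 (G-832, Belar, 954 liters, $36,986.58):
Base rate for G-832 is $1.59/liter.
G-832 has an FTA preferential rate, but origin Belar is not Solania; base rate stands.
Additional duty on G-832 from Belar: +30.9% ad valorem. Applied ad valorem rate = 30.9%.
Duty = $36,986.58 × 30.9% + 954 × $1.59 = $12,945.71.
Line 2 (G-596, Belar, 336 liters, $20,042.40):
Base rate for G-596 is 1%.
G-596 has an FTA preferential rate, but origin Belar is not Solania; base rate stands.
Additional duty on G-596 from Belar: +20.1%. Applied ad valorem rate: 1% + 20.1% = 21.1%.
Duty = $20,042.40 × 21.1% = $4,228.95.
Total = $12,945.71 + $4,228.95 = $17,174.66.

$17,174.66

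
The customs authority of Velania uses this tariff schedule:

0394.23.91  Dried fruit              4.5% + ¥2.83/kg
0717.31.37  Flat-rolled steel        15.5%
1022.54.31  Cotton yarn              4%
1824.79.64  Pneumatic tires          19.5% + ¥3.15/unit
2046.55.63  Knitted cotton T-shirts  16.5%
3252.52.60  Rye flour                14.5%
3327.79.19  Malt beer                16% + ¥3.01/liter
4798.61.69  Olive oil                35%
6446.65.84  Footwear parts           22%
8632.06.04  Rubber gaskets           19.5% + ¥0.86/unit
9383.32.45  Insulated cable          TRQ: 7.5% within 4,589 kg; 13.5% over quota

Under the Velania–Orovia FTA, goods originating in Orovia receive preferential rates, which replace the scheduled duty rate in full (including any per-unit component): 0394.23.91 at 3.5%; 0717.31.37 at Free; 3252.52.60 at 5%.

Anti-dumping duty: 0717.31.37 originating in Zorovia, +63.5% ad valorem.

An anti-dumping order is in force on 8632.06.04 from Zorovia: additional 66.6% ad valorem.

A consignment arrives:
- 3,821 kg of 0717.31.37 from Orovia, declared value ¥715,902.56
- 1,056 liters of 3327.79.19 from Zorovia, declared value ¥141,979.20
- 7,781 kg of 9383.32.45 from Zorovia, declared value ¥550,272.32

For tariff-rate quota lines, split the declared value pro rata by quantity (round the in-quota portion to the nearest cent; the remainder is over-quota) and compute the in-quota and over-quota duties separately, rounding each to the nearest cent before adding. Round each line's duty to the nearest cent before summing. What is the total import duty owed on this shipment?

¥80,709.95

Line 1 (0717.31.37, Orovia, 3,821 kg, ¥715,902.56):
Base rate for 0717.31.37 is 15.5%.
Origin Orovia qualifies under the Velania–Orovia agreement and 0717.31.37 is covered: preferential rate Free applies instead.
The additional-duty order on 0717.31.37 targets Zorovia, not Orovia; it does not apply.
Duty = ¥715,902.56 × 0% = ¥0.00.
Line 2 (3327.79.19, Zorovia, 1,056 liters, ¥141,979.20):
Base rate for 3327.79.19 is 16% + ¥3.01/liter.
Duty = ¥141,979.20 × 16% + 1,056 × ¥3.01 = ¥25,895.23.
Line 3 (9383.32.45, Zorovia, 7,781 kg, ¥550,272.32):
Code 9383.32.45 is under a tariff-rate quota (threshold 4,589 kg). In-quota: 4,589 kg at 7.5%; over-quota: 3,192 kg at 13.5%.
Pro-rata value split: in-quota = ¥550,272.32 × 4,589/7,781 = ¥324,534.08; over-quota = ¥550,272.32 − ¥324,534.08 = ¥225,738.24.
In-quota duty = ¥324,534.08 × 7.5% = ¥24,340.06. Over-quota duty = ¥225,738.24 × 13.5% = ¥30,474.66.
Line duty = ¥24,340.06 + ¥30,474.66 = ¥54,814.72.
Total = ¥0.00 + ¥25,895.23 + ¥54,814.72 = ¥80,709.95.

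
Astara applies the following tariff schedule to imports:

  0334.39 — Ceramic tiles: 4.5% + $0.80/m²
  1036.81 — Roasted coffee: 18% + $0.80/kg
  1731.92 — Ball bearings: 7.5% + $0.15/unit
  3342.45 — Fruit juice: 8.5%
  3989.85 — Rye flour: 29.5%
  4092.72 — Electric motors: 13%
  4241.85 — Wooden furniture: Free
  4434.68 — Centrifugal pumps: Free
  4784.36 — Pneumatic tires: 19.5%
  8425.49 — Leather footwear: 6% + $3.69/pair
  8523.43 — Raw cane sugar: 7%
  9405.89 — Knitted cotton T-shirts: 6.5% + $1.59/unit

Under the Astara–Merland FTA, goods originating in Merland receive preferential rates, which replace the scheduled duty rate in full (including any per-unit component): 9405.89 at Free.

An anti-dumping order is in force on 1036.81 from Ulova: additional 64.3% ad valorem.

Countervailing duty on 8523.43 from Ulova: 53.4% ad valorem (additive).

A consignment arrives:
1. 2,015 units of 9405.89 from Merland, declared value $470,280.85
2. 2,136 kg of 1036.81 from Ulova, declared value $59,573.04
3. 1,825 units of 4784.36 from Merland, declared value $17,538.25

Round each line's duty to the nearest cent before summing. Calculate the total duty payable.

$54,157.37

Line 1 (9405.89, Merland, 2,015 units, $470,280.85):
Base rate for 9405.89 is 6.5% + $1.59/unit.
Origin Merland qualifies under the Astara–Merland agreement and 9405.89 is covered: preferential rate Free applies instead.
Duty = $470,280.85 × 0% = $0.00.
Line 2 (1036.81, Ulova, 2,136 kg, $59,573.04):
Base rate for 1036.81 is 18% + $0.80/kg.
Additional duty on 1036.81 from Ulova: +64.3%. Applied ad valorem rate: 18% + 64.3% = 82.3%.
Duty = $59,573.04 × 82.3% + 2,136 × $0.80 = $50,737.41.
Line 3 (4784.36, Merland, 1,825 units, $17,538.25):
Base rate for 4784.36 is 19.5%.
Origin Merland is the FTA partner but 4784.36 is not on the preference list; base rate stands.
Duty = $17,538.25 × 19.5% = $3,419.96.
Total = $0.00 + $50,737.41 + $3,419.96 = $54,157.37.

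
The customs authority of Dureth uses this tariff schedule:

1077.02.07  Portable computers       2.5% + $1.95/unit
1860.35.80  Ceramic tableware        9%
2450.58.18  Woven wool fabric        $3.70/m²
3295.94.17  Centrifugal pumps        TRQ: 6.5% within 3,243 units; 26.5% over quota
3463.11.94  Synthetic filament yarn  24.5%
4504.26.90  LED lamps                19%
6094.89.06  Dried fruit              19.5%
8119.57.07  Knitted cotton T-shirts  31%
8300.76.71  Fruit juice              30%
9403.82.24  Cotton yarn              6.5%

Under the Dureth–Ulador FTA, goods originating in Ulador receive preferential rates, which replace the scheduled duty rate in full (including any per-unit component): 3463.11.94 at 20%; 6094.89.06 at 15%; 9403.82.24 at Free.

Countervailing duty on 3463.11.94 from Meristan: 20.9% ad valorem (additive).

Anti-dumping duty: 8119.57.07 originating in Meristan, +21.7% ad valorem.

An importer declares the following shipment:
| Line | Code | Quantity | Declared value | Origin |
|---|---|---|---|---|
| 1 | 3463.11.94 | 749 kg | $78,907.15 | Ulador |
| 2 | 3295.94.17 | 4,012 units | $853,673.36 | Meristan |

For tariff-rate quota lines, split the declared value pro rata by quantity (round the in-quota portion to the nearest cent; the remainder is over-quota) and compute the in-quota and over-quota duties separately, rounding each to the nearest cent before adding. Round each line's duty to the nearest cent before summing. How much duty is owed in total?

$103,995.76

Line 1 (3463.11.94, Ulador, 749 kg, $78,907.15):
Base rate for 3463.11.94 is 24.5%.
Origin Ulador qualifies under the Dureth–Ulador agreement and 3463.11.94 is covered: preferential rate 20% applies instead.
The additional-duty order on 3463.11.94 targets Meristan, not Ulador; it does not apply.
Duty = $78,907.15 × 20% = $15,781.43.
Line 2 (3295.94.17, Meristan, 4,012 units, $853,673.36):
Code 3295.94.17 is under a tariff-rate quota (threshold 3,243 units). In-quota: 3,243 units at 6.5%; over-quota: 769 units at 26.5%.
Pro-rata value split: in-quota = $853,673.36 × 3,243/4,012 = $690,045.54; over-quota = $853,673.36 − $690,045.54 = $163,627.82.
In-quota duty = $690,045.54 × 6.5% = $44,852.96. Over-quota duty = $163,627.82 × 26.5% = $43,361.37.
Line duty = $44,852.96 + $43,361.37 = $88,214.33.
Total = $15,781.43 + $88,214.33 = $103,995.76.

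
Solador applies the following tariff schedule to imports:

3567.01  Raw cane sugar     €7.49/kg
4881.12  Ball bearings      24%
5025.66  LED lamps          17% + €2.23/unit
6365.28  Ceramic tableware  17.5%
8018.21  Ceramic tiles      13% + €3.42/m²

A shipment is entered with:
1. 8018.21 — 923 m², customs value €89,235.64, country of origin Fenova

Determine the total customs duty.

Line 1 (8018.21, Fenova, 923 m², €89,235.64):
Base rate for 8018.21 is 13% + €3.42/m².
Duty = €89,235.64 × 13% + 923 × €3.42 = €14,757.29.

€14,757.29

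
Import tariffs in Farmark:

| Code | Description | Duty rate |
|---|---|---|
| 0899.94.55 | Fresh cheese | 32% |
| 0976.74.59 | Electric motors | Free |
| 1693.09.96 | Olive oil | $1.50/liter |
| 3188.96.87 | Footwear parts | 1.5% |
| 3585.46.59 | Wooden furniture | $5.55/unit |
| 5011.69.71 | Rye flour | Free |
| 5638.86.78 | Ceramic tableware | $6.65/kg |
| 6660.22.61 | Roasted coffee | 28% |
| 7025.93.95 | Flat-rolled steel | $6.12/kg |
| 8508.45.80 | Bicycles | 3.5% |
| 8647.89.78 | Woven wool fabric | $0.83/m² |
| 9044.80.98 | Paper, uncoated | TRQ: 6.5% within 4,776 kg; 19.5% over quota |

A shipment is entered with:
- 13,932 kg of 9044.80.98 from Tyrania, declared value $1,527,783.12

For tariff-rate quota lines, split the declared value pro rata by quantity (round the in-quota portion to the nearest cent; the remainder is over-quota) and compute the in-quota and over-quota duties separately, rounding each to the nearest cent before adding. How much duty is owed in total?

$229,832.01

Line 1 (9044.80.98, Tyrania, 13,932 kg, $1,527,783.12):
Code 9044.80.98 is under a tariff-rate quota (threshold 4,776 kg). In-quota: 4,776 kg at 6.5%; over-quota: 9,156 kg at 19.5%.
Pro-rata value split: in-quota = $1,527,783.12 × 4,776/13,932 = $523,736.16; over-quota = $1,527,783.12 − $523,736.16 = $1,004,046.96.
In-quota duty = $523,736.16 × 6.5% = $34,042.85. Over-quota duty = $1,004,046.96 × 19.5% = $195,789.16.
Line duty = $34,042.85 + $195,789.16 = $229,832.01.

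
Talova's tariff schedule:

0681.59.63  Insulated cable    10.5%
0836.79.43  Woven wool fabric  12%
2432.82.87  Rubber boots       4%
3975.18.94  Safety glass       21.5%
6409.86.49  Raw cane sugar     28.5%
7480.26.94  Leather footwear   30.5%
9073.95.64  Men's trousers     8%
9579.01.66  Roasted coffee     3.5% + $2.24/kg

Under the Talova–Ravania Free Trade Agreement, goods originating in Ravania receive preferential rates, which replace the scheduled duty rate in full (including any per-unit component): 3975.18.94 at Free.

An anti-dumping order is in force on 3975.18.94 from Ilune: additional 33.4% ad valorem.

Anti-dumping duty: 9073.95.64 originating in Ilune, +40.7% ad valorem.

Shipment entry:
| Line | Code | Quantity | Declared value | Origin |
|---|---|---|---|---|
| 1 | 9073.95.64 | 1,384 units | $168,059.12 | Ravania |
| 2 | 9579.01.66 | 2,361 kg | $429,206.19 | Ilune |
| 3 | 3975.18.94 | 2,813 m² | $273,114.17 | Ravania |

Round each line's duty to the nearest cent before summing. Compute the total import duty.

Line 1 (9073.95.64, Ravania, 1,384 units, $168,059.12):
Base rate for 9073.95.64 is 8%.
Origin Ravania is the FTA partner but 9073.95.64 is not on the preference list; base rate stands.
The additional-duty order on 9073.95.64 targets Ilune, not Ravania; it does not apply.
Duty = $168,059.12 × 8% = $13,444.73.
Line 2 (9579.01.66, Ilune, 2,361 kg, $429,206.19):
Base rate for 9579.01.66 is 3.5% + $2.24/kg.
Duty = $429,206.19 × 3.5% + 2,361 × $2.24 = $20,310.86.
Line 3 (3975.18.94, Ravania, 2,813 m², $273,114.17):
Base rate for 3975.18.94 is 21.5%.
Origin Ravania qualifies under the Talova–Ravania agreement and 3975.18.94 is covered: preferential rate Free applies instead.
The additional-duty order on 3975.18.94 targets Ilune, not Ravania; it does not apply.
Duty = $273,114.17 × 0% = $0.00.
Total = $13,444.73 + $20,310.86 + $0.00 = $33,755.59.

$33,755.59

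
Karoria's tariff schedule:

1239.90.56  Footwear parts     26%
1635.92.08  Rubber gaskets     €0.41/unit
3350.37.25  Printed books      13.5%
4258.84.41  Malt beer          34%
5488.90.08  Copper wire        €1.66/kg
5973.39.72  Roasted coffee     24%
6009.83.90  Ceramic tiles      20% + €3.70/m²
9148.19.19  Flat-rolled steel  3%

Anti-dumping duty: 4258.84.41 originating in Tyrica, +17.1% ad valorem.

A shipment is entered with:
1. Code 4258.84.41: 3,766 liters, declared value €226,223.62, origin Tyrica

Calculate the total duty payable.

€115,600.27

Line 1 (4258.84.41, Tyrica, 3,766 liters, €226,223.62):
Base rate for 4258.84.41 is 34%.
Additional duty on 4258.84.41 from Tyrica: +17.1%. Applied ad valorem rate: 34% + 17.1% = 51.1%.
Duty = €226,223.62 × 51.1% = €115,600.27.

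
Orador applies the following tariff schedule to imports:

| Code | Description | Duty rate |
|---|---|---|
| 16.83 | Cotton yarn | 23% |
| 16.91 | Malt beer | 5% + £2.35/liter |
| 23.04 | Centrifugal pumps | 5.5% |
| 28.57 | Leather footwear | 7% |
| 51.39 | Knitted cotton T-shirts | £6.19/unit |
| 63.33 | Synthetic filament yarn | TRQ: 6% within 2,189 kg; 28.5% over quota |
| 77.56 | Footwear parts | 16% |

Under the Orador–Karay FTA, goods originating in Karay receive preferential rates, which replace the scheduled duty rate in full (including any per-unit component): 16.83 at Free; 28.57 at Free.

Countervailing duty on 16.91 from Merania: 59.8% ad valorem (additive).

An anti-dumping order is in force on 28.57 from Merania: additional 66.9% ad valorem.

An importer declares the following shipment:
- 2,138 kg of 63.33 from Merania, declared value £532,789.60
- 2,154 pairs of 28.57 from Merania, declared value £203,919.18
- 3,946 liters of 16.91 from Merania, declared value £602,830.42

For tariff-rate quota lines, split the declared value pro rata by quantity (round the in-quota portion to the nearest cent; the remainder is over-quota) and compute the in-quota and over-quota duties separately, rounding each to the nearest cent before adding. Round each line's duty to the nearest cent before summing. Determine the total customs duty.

Line 1 (63.33, Merania, 2,138 kg, £532,789.60):
Code 63.33 is under a tariff-rate quota (threshold 2,189 kg). Quantity 2,138 kg is within the quota, so the in-quota rate 6% applies to the full value.
Duty = £532,789.60 × 6% = £31,967.38.
Line 2 (28.57, Merania, 2,154 pairs, £203,919.18):
Base rate for 28.57 is 7%.
28.57 has an FTA preferential rate, but origin Merania is not Karay; base rate stands.
Additional duty on 28.57 from Merania: +66.9%. Applied ad valorem rate: 7% + 66.9% = 73.9%.
Duty = £203,919.18 × 73.9% = £150,696.27.
Line 3 (16.91, Merania, 3,946 liters, £602,830.42):
Base rate for 16.91 is 5% + £2.35/liter.
Additional duty on 16.91 from Merania: +59.8%. Applied ad valorem rate: 5% + 59.8% = 64.8%.
Duty = £602,830.42 × 64.8% + 3,946 × £2.35 = £399,907.21.
Total = £31,967.38 + £150,696.27 + £399,907.21 = £582,570.86.

£582,570.86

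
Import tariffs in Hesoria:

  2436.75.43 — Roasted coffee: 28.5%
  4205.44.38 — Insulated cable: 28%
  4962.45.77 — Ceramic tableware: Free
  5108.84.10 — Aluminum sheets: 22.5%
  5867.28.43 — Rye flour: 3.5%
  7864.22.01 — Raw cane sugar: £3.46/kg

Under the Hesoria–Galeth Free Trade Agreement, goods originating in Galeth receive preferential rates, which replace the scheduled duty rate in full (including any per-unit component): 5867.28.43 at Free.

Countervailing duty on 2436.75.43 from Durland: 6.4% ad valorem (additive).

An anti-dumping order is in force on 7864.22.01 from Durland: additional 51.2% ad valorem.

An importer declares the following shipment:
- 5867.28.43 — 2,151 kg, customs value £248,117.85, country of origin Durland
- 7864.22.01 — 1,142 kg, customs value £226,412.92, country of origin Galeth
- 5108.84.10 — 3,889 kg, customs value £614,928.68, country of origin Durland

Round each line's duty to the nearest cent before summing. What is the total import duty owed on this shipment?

Line 1 (5867.28.43, Durland, 2,151 kg, £248,117.85):
Base rate for 5867.28.43 is 3.5%.
5867.28.43 has an FTA preferential rate, but origin Durland is not Galeth; base rate stands.
Duty = £248,117.85 × 3.5% = £8,684.12.
Line 2 (7864.22.01, Galeth, 1,142 kg, £226,412.92):
Base rate for 7864.22.01 is £3.46/kg.
Origin Galeth is the FTA partner but 7864.22.01 is not on the preference list; base rate stands.
The additional-duty order on 7864.22.01 targets Durland, not Galeth; it does not apply.
Duty = 1,142 × £3.46 = £3,951.32.
Line 3 (5108.84.10, Durland, 3,889 kg, £614,928.68):
Base rate for 5108.84.10 is 22.5%.
Duty = £614,928.68 × 22.5% = £138,358.95.
Total = £8,684.12 + £3,951.32 + £138,358.95 = £150,994.39.

£150,994.39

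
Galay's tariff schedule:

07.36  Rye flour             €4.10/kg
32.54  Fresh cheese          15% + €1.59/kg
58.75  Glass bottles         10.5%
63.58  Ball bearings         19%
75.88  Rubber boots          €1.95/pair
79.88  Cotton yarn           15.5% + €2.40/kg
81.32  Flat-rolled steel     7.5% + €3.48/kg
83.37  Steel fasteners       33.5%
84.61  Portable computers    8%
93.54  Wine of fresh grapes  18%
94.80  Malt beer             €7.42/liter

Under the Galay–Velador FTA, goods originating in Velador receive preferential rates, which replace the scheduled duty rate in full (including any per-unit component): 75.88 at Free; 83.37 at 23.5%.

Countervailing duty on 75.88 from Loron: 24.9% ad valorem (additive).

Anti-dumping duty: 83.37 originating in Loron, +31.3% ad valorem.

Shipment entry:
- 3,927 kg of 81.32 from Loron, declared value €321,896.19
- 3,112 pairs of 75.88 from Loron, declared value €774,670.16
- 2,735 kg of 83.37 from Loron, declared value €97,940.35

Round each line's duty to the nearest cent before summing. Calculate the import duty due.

Line 1 (81.32, Loron, 3,927 kg, €321,896.19):
Base rate for 81.32 is 7.5% + €3.48/kg.
Duty = €321,896.19 × 7.5% + 3,927 × €3.48 = €37,808.17.
Line 2 (75.88, Loron, 3,112 pairs, €774,670.16):
Base rate for 75.88 is €1.95/pair.
75.88 has an FTA preferential rate, but origin Loron is not Velador; base rate stands.
Additional duty on 75.88 from Loron: +24.9% ad valorem. Applied ad valorem rate = 24.9%.
Duty = €774,670.16 × 24.9% + 3,112 × €1.95 = €198,961.27.
Line 3 (83.37, Loron, 2,735 kg, €97,940.35):
Base rate for 83.37 is 33.5%.
83.37 has an FTA preferential rate, but origin Loron is not Velador; base rate stands.
Additional duty on 83.37 from Loron: +31.3%. Applied ad valorem rate: 33.5% + 31.3% = 64.8%.
Duty = €97,940.35 × 64.8% = €63,465.35.
Total = €37,808.17 + €198,961.27 + €63,465.35 = €300,234.79.

€300,234.79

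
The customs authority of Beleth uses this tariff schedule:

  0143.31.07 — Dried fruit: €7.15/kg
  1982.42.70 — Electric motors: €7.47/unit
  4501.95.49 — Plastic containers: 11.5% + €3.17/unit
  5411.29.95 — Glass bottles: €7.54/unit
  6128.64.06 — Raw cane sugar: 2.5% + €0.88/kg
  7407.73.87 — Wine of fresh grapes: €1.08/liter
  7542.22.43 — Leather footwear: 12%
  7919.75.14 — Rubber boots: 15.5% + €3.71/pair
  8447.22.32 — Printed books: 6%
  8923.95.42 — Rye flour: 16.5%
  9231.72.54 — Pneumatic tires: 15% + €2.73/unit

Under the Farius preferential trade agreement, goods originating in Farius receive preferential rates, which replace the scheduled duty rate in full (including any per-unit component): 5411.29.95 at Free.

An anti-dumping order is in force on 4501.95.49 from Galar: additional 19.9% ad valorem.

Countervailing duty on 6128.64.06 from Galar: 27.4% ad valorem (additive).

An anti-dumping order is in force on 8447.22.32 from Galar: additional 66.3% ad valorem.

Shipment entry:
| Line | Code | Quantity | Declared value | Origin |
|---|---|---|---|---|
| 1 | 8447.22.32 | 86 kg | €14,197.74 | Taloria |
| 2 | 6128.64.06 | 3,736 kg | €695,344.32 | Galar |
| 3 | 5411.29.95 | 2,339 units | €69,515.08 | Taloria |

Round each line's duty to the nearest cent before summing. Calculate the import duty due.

Line 1 (8447.22.32, Taloria, 86 kg, €14,197.74):
Base rate for 8447.22.32 is 6%.
The additional-duty order on 8447.22.32 targets Galar, not Taloria; it does not apply.
Duty = €14,197.74 × 6% = €851.86.
Line 2 (6128.64.06, Galar, 3,736 kg, €695,344.32):
Base rate for 6128.64.06 is 2.5% + €0.88/kg.
Additional duty on 6128.64.06 from Galar: +27.4%. Applied ad valorem rate: 2.5% + 27.4% = 29.9%.
Duty = €695,344.32 × 29.9% + 3,736 × €0.88 = €211,195.63.
Line 3 (5411.29.95, Taloria, 2,339 units, €69,515.08):
Base rate for 5411.29.95 is €7.54/unit.
5411.29.95 has an FTA preferential rate, but origin Taloria is not Farius; base rate stands.
Duty = 2,339 × €7.54 = €17,636.06.
Total = €851.86 + €211,195.63 + €17,636.06 = €229,683.55.

€229,683.55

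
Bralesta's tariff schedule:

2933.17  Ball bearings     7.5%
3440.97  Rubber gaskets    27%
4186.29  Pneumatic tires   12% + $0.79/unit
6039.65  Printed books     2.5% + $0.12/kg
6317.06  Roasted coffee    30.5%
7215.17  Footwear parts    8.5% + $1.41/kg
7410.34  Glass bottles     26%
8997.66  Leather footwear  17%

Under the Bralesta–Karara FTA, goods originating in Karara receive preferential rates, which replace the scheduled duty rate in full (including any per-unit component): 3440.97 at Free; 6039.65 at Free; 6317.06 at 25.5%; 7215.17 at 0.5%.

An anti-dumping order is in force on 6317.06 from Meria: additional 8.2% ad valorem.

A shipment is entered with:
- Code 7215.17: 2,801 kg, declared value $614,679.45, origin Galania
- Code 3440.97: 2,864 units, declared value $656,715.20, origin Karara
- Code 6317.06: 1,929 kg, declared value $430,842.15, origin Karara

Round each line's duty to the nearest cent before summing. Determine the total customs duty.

$166,061.91

Line 1 (7215.17, Galania, 2,801 kg, $614,679.45):
Base rate for 7215.17 is 8.5% + $1.41/kg.
7215.17 has an FTA preferential rate, but origin Galania is not Karara; base rate stands.
Duty = $614,679.45 × 8.5% + 2,801 × $1.41 = $56,197.16.
Line 2 (3440.97, Karara, 2,864 units, $656,715.20):
Base rate for 3440.97 is 27%.
Origin Karara qualifies under the Bralesta–Karara agreement and 3440.97 is covered: preferential rate Free applies instead.
Duty = $656,715.20 × 0% = $0.00.
Line 3 (6317.06, Karara, 1,929 kg, $430,842.15):
Base rate for 6317.06 is 30.5%.
Origin Karara qualifies under the Bralesta–Karara agreement and 6317.06 is covered: preferential rate 25.5% applies instead.
The additional-duty order on 6317.06 targets Meria, not Karara; it does not apply.
Duty = $430,842.15 × 25.5% = $109,864.75.
Total = $56,197.16 + $0.00 + $109,864.75 = $166,061.91.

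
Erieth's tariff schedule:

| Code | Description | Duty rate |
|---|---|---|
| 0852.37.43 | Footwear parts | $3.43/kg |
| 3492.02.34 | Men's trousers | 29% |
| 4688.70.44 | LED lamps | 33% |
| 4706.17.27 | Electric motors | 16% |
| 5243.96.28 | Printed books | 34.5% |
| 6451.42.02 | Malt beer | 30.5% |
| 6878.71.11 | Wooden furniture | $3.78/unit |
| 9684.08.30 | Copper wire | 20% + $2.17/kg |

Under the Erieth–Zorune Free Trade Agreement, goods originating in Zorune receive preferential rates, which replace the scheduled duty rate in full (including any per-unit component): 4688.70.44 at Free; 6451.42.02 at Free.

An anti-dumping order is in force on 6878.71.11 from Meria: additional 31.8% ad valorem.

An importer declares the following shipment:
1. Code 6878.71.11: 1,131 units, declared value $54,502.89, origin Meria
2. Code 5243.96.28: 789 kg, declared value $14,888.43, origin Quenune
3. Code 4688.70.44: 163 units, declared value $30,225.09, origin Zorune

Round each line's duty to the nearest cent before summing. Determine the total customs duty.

Line 1 (6878.71.11, Meria, 1,131 units, $54,502.89):
Base rate for 6878.71.11 is $3.78/unit.
Additional duty on 6878.71.11 from Meria: +31.8% ad valorem. Applied ad valorem rate = 31.8%.
Duty = $54,502.89 × 31.8% + 1,131 × $3.78 = $21,607.10.
Line 2 (5243.96.28, Quenune, 789 kg, $14,888.43):
Base rate for 5243.96.28 is 34.5%.
Duty = $14,888.43 × 34.5% = $5,136.51.
Line 3 (4688.70.44, Zorune, 163 units, $30,225.09):
Base rate for 4688.70.44 is 33%.
Origin Zorune qualifies under the Erieth–Zorune agreement and 4688.70.44 is covered: preferential rate Free applies instead.
Duty = $30,225.09 × 0% = $0.00.
Total = $21,607.10 + $5,136.51 + $0.00 = $26,743.61.

$26,743.61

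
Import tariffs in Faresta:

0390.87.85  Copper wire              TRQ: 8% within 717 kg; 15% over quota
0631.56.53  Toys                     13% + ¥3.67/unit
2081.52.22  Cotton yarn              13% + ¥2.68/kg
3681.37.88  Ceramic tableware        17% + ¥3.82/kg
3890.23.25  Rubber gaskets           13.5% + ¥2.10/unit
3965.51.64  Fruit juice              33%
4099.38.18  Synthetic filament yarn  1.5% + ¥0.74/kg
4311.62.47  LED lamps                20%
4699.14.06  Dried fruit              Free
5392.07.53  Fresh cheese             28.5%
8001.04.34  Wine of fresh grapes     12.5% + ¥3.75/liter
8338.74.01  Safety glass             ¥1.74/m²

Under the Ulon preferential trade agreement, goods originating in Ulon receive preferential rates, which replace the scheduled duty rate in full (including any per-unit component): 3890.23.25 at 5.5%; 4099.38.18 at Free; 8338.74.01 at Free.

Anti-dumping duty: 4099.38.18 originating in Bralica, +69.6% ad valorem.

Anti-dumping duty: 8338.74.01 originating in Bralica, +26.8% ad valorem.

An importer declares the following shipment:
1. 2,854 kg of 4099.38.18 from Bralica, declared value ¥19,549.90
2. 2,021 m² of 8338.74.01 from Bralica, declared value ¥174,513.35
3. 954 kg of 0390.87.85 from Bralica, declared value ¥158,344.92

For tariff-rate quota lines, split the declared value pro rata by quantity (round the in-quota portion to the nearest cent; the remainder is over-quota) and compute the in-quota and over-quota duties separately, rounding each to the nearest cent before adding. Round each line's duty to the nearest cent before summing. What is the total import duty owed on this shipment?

Line 1 (4099.38.18, Bralica, 2,854 kg, ¥19,549.90):
Base rate for 4099.38.18 is 1.5% + ¥0.74/kg.
4099.38.18 has an FTA preferential rate, but origin Bralica is not Ulon; base rate stands.
Additional duty on 4099.38.18 from Bralica: +69.6%. Applied ad valorem rate: 1.5% + 69.6% = 71.1%.
Duty = ¥19,549.90 × 71.1% + 2,854 × ¥0.74 = ¥16,011.94.
Line 2 (8338.74.01, Bralica, 2,021 m², ¥174,513.35):
Base rate for 8338.74.01 is ¥1.74/m².
8338.74.01 has an FTA preferential rate, but origin Bralica is not Ulon; base rate stands.
Additional duty on 8338.74.01 from Bralica: +26.8% ad valorem. Applied ad valorem rate = 26.8%.
Duty = ¥174,513.35 × 26.8% + 2,021 × ¥1.74 = ¥50,286.12.
Line 3 (0390.87.85, Bralica, 954 kg, ¥158,344.92):
Code 0390.87.85 is under a tariff-rate quota (threshold 717 kg). In-quota: 717 kg at 8%; over-quota: 237 kg at 15%.
Pro-rata value split: in-quota = ¥158,344.92 × 717/954 = ¥119,007.66; over-quota = ¥158,344.92 − ¥119,007.66 = ¥39,337.26.
In-quota duty = ¥119,007.66 × 8% = ¥9,520.61. Over-quota duty = ¥39,337.26 × 15% = ¥5,900.59.
Line duty = ¥9,520.61 + ¥5,900.59 = ¥15,421.20.
Total = ¥16,011.94 + ¥50,286.12 + ¥15,421.20 = ¥81,719.26.

¥81,719.26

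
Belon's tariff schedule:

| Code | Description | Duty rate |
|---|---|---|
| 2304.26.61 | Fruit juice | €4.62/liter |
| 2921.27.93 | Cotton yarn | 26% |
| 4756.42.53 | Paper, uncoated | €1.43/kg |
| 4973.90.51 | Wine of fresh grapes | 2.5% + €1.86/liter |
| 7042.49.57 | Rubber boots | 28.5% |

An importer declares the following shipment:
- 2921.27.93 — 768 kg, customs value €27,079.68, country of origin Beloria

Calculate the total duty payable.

Line 1 (2921.27.93, Beloria, 768 kg, €27,079.68):
Base rate for 2921.27.93 is 26%.
Duty = €27,079.68 × 26% = €7,040.72.

€7,040.72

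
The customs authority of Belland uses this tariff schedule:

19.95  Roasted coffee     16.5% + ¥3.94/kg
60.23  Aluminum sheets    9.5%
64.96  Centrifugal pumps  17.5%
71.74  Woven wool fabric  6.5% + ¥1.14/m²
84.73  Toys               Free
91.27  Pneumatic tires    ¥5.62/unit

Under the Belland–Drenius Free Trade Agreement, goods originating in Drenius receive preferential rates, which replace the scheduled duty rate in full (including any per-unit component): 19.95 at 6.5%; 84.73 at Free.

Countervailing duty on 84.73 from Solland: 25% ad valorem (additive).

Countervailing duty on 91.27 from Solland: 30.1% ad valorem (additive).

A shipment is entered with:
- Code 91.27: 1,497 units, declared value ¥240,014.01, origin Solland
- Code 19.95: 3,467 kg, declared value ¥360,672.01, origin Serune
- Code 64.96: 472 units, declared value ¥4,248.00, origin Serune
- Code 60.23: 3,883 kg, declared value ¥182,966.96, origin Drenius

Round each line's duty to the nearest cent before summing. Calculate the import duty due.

¥171,953.48

Line 1 (91.27, Solland, 1,497 units, ¥240,014.01):
Base rate for 91.27 is ¥5.62/unit.
Additional duty on 91.27 from Solland: +30.1% ad valorem. Applied ad valorem rate = 30.1%.
Duty = ¥240,014.01 × 30.1% + 1,497 × ¥5.62 = ¥80,657.36.
Line 2 (19.95, Serune, 3,467 kg, ¥360,672.01):
Base rate for 19.95 is 16.5% + ¥3.94/kg.
19.95 has an FTA preferential rate, but origin Serune is not Drenius; base rate stands.
Duty = ¥360,672.01 × 16.5% + 3,467 × ¥3.94 = ¥73,170.86.
Line 3 (64.96, Serune, 472 units, ¥4,248.00):
Base rate for 64.96 is 17.5%.
Duty = ¥4,248.00 × 17.5% = ¥743.40.
Line 4 (60.23, Drenius, 3,883 kg, ¥182,966.96):
Base rate for 60.23 is 9.5%.
Origin Drenius is the FTA partner but 60.23 is not on the preference list; base rate stands.
Duty = ¥182,966.96 × 9.5% = ¥17,381.86.
Total = ¥80,657.36 + ¥73,170.86 + ¥743.40 + ¥17,381.86 = ¥171,953.48.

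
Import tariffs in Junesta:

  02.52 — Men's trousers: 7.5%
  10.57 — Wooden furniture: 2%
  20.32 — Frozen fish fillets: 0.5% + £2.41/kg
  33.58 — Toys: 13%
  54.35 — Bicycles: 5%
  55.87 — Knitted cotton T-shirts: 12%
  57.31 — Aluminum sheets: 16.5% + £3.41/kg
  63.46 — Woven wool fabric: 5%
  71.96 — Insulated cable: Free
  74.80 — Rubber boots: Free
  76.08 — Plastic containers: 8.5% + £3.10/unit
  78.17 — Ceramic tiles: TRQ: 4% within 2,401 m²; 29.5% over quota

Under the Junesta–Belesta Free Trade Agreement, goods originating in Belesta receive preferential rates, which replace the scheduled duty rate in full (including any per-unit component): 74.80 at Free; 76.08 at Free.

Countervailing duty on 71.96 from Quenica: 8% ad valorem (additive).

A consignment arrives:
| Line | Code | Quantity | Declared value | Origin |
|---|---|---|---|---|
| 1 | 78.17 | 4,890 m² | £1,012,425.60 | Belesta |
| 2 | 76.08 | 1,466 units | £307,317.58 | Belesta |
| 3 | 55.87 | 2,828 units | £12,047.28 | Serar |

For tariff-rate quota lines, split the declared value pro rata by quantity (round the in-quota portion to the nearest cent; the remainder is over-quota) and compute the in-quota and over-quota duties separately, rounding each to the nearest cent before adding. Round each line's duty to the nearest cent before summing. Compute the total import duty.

£173,349.95

Line 1 (78.17, Belesta, 4,890 m², £1,012,425.60):
Code 78.17 is under a tariff-rate quota (threshold 2,401 m²). In-quota: 2,401 m² at 4%; over-quota: 2,489 m² at 29.5%.
Pro-rata value split: in-quota = £1,012,425.60 × 2,401/4,890 = £497,103.04; over-quota = £1,012,425.60 − £497,103.04 = £515,322.56.
In-quota duty = £497,103.04 × 4% = £19,884.12. Over-quota duty = £515,322.56 × 29.5% = £152,020.16.
Line duty = £19,884.12 + £152,020.16 = £171,904.28.
Line 2 (76.08, Belesta, 1,466 units, £307,317.58):
Base rate for 76.08 is 8.5% + £3.10/unit.
Origin Belesta qualifies under the Junesta–Belesta agreement and 76.08 is covered: preferential rate Free applies instead.
Duty = £307,317.58 × 0% = £0.00.
Line 3 (55.87, Serar, 2,828 units, £12,047.28):
Base rate for 55.87 is 12%.
Duty = £12,047.28 × 12% = £1,445.67.
Total = £171,904.28 + £0.00 + £1,445.67 = £173,349.95.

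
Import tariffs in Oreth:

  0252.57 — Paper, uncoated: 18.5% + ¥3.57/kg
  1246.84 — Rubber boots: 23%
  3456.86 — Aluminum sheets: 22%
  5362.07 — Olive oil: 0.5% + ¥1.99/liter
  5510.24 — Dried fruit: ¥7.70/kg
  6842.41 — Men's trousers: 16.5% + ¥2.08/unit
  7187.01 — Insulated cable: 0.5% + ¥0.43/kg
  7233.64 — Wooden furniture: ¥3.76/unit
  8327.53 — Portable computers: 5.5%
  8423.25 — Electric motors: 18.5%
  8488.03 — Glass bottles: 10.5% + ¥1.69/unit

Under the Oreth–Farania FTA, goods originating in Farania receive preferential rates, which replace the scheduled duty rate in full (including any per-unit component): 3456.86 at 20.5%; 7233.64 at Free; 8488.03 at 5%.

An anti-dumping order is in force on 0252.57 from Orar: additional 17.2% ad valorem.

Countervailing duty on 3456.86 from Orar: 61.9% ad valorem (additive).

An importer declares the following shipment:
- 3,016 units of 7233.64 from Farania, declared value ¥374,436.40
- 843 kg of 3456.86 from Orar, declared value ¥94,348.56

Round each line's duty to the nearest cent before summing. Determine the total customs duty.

Line 1 (7233.64, Farania, 3,016 units, ¥374,436.40):
Base rate for 7233.64 is ¥3.76/unit.
Origin Farania qualifies under the Oreth–Farania agreement and 7233.64 is covered: preferential rate Free applies instead.
Duty = ¥374,436.40 × 0% = ¥0.00.
Line 2 (3456.86, Orar, 843 kg, ¥94,348.56):
Base rate for 3456.86 is 22%.
3456.86 has an FTA preferential rate, but origin Orar is not Farania; base rate stands.
Additional duty on 3456.86 from Orar: +61.9%. Applied ad valorem rate: 22% + 61.9% = 83.9%.
Duty = ¥94,348.56 × 83.9% = ¥79,158.44.
Total = ¥0.00 + ¥79,158.44 = ¥79,158.44.

¥79,158.44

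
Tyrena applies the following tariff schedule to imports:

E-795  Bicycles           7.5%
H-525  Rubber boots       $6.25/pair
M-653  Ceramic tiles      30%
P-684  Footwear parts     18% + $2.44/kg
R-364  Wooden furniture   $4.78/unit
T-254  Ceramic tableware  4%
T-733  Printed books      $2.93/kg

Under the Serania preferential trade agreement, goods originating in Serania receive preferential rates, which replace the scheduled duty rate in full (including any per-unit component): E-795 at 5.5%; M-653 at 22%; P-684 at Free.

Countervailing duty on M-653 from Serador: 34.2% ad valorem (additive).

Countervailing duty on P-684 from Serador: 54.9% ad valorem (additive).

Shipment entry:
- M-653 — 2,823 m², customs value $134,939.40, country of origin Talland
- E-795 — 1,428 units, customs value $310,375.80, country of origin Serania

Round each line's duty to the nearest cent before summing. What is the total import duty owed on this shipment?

$57,552.49

Line 1 (M-653, Talland, 2,823 m², $134,939.40):
Base rate for M-653 is 30%.
M-653 has an FTA preferential rate, but origin Talland is not Serania; base rate stands.
The additional-duty order on M-653 targets Serador, not Talland; it does not apply.
Duty = $134,939.40 × 30% = $40,481.82.
Line 2 (E-795, Serania, 1,428 units, $310,375.80):
Base rate for E-795 is 7.5%.
Origin Serania qualifies under the Tyrena–Serania agreement and E-795 is covered: preferential rate 5.5% applies instead.
Duty = $310,375.80 × 5.5% = $17,070.67.
Total = $40,481.82 + $17,070.67 = $57,552.49.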